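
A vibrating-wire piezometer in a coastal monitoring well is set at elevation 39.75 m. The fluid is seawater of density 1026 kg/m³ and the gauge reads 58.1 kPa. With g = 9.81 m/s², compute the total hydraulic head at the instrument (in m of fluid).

ψ = P/(ρg) = 58.1×1000 / (1026 × 9.81) = 5.77 m.
h = z + ψ = 39.75 + 5.77 = 45.52 m.

h ≈ 45.52 m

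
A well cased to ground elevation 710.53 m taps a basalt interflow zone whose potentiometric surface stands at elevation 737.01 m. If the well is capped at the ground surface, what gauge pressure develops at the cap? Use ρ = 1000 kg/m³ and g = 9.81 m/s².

P ≈ 260 kPa

Head above the cap: Δh = 737.01 − 710.53 = 26.48 m.
P = ρgΔh = 1000 × 9.81 × 26.48 = 259769 Pa ≈ 260 kPa.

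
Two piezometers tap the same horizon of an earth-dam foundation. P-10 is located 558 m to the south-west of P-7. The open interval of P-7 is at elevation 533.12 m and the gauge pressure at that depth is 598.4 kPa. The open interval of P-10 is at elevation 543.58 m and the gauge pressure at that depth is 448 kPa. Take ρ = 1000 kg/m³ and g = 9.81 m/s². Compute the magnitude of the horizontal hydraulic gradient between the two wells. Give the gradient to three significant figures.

i ≈ 0.00873

Pressure head at P-7: ψ = P/(ρg) = 598.4×1000 / (1000 × 9.81) = 61.00 m.
Total head at P-7: h = z + ψ = 533.12 + 61.00 = 594.12 m.
Pressure head at P-10: ψ = P/(ρg) = 448×1000 / (1000 × 9.81) = 45.67 m.
Total head at P-10: h = z + ψ = 543.58 + 45.67 = 589.25 m.
Head difference: h(P-7) − h(P-10) = 594.12 − 589.25 = 4.87 m.
Hydraulic gradient: i = |Δh| / L = 4.87 / 558 = 0.00873.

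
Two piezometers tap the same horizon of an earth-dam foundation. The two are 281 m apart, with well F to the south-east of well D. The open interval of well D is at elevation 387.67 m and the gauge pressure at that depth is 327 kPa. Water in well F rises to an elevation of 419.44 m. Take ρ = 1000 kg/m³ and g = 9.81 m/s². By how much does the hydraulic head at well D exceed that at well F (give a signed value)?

Δh ≈ 1.56 m

Pressure head at well D: ψ = P/(ρg) = 327×1000 / (1000 × 9.81) = 33.33 m.
Total head at well D: h = z + ψ = 387.67 + 33.33 = 421.00 m.
Total head at well F: h = 419.44 m (water level in the piezometer is the total head).
Head difference: h(well D) − h(well F) = 421.00 − 419.44 = 1.56 m.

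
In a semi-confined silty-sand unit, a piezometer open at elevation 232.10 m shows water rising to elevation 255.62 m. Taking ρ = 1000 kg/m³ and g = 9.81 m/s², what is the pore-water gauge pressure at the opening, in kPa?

P ≈ 231 kPa

Pressure head ψ = h − z = 255.62 − 232.10 = 23.52 m.
P = ρgψ = 1000 × 9.81 × 23.52 = 230731 Pa ≈ 231 kPa.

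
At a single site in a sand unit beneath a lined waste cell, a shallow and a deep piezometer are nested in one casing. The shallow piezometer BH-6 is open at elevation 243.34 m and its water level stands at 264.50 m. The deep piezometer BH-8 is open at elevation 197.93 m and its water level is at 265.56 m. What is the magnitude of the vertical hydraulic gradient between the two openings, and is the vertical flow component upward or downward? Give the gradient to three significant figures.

|i_v| ≈ 0.0233; vertical flow is upward

Total head at BH-6: h = 264.50 m (water level in the standpipe).
Total head at BH-8: h = 265.56 m.
Δh = h(BH-6) − h(BH-8) = 264.50 − 265.56 = -1.06 m.
Vertical separation Δz = 243.34 − 197.93 = 45.41 m.
|i_v| = |Δh| / Δz = 1.06 / 45.41 = 0.0233.
Head is higher in the deep piezometer, so vertical flow is upward (discharge condition).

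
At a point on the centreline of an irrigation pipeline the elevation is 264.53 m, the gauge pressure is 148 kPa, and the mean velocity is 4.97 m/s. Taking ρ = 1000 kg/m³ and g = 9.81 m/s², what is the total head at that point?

Pressure head ψ = P/(ρg) = 148×1000 / (1000 × 9.81) = 15.09 m.
Velocity head = v²/(2g) = 4.97² / (2 × 9.81) = 1.259 m.
h = z + ψ + v²/(2g) = 264.53 + 15.09 + 1.259 = 280.88 m.

h ≈ 280.88 m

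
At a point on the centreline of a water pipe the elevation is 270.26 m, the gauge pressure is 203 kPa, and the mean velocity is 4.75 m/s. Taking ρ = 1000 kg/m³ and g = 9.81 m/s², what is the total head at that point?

Pressure head ψ = P/(ρg) = 203×1000 / (1000 × 9.81) = 20.69 m.
Velocity head = v²/(2g) = 4.75² / (2 × 9.81) = 1.150 m.
h = z + ψ + v²/(2g) = 270.26 + 20.69 + 1.150 = 292.10 m.

h ≈ 292.10 m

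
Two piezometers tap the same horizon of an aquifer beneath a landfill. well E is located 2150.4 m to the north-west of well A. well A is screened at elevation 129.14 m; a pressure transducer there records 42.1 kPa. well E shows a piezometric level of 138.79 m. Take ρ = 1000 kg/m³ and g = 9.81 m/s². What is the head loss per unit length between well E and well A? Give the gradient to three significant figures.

Pressure head at well A: ψ = P/(ρg) = 42.1×1000 / (1000 × 9.81) = 4.29 m.
Total head at well A: h = z + ψ = 129.14 + 4.29 = 133.43 m.
Total head at well E: h = 138.79 m (water level in the piezometer is the total head).
Head difference: h(well A) − h(well E) = 133.43 − 138.79 = -5.36 m.
Hydraulic gradient: i = |Δh| / L = 5.36 / 2150.4 = 0.00249.

i ≈ 0.00249 m/m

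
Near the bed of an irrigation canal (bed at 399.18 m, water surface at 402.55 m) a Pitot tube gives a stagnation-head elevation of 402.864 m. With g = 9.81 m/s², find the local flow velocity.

v ≈ 2.48 m/s

Near the bed, under hydrostatic conditions, the piezometric head (z + ψ) equals the free-surface elevation, 402.55 m.
Velocity head = total − piezometric = 402.864 − 402.55 = 0.314 m.
v = √(2g·h_v) = √(2 × 9.81 × 0.314) = 2.48 m/s.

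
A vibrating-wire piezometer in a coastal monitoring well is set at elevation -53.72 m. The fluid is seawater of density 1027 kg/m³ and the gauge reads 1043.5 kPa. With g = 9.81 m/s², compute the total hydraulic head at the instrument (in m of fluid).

ψ = P/(ρg) = 1043.5×1000 / (1027 × 9.81) = 103.57 m.
h = z + ψ = -53.72 + 103.57 = 49.85 m.

h ≈ 49.85 m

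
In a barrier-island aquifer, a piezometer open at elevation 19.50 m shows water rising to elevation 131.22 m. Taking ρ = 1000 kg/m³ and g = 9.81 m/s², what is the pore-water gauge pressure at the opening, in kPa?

Pressure head ψ = h − z = 131.22 − 19.50 = 111.72 m.
P = ρgψ = 1000 × 9.81 × 111.72 = 1095973 Pa ≈ 1100 kPa.

P ≈ 1100 kPa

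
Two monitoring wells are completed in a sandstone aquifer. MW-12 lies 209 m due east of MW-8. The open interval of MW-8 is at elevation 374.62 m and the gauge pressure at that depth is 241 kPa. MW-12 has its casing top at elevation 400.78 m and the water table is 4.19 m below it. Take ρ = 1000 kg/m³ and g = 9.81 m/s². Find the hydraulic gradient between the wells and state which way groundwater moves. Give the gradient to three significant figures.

Pressure head at MW-8: ψ = P/(ρg) = 241×1000 / (1000 × 9.81) = 24.57 m.
Total head at MW-8: h = z + ψ = 374.62 + 24.57 = 399.19 m.
Total head at MW-12: h = 400.78 − 4.19 = 396.59 m.
Head difference: h(MW-8) − h(MW-12) = 399.19 − 396.59 = 2.60 m.
Hydraulic gradient: i = |Δh| / L = 2.60 / 209 = 0.0124.
Flow is from higher to lower head: from MW-8 toward MW-12, i.e. toward the east.

i ≈ 0.0124; groundwater flows toward the east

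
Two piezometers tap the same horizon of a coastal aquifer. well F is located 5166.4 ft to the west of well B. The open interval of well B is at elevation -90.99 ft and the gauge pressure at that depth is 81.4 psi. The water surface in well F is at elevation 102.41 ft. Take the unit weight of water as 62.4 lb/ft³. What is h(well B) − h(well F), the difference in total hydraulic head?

Pressure head at well B: ψ = 144·P/γ = 144 × 81.4 / 62.4 = 187.85 ft.
Total head at well B: h = z + ψ = -90.99 + 187.85 = 96.86 ft.
Total head at well F: h = 102.41 ft (water level in the piezometer is the total head).
Head difference: h(well B) − h(well F) = 96.86 − 102.41 = -5.55 ft.

Δh ≈ -5.55 ft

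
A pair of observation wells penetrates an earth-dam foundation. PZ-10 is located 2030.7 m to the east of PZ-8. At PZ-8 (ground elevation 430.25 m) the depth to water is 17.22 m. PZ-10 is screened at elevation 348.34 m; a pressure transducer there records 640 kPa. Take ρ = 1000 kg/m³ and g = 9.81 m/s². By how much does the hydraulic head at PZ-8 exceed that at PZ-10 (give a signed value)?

Δh ≈ -0.55 m

Total head at PZ-8: h = 430.25 − 17.22 = 413.03 m.
Pressure head at PZ-10: ψ = P/(ρg) = 640×1000 / (1000 × 9.81) = 65.24 m.
Total head at PZ-10: h = z + ψ = 348.34 + 65.24 = 413.58 m.
Head difference: h(PZ-8) − h(PZ-10) = 413.03 − 413.58 = -0.55 m.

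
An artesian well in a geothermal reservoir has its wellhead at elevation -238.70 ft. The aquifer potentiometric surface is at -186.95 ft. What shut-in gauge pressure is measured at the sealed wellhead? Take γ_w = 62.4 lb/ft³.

Head above the cap: Δh = -186.95 − (-238.70) = 51.75 ft.
P = γΔh/144 = 62.4 × 51.75 / 144 = 22.4 psi.

P ≈ 22.4 psi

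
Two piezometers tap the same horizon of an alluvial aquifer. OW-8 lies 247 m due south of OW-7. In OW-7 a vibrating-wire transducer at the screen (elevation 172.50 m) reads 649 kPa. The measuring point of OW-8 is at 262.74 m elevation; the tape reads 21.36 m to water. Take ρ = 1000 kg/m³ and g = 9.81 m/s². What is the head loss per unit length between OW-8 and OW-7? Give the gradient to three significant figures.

i ≈ 0.0110 m/m

Pressure head at OW-7: ψ = P/(ρg) = 649×1000 / (1000 × 9.81) = 66.16 m.
Total head at OW-7: h = z + ψ = 172.50 + 66.16 = 238.66 m.
Total head at OW-8: h = 262.74 − 21.36 = 241.38 m.
Head difference: h(OW-7) − h(OW-8) = 238.66 − 241.38 = -2.72 m.
Hydraulic gradient: i = |Δh| / L = 2.72 / 247 = 0.0110.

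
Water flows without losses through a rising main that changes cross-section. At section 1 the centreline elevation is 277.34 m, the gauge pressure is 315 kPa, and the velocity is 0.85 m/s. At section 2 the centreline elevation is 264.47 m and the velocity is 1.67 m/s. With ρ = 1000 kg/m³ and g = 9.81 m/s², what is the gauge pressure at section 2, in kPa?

Pressure head at 1: ψ₁ = P₁/(ρg) = 315×1000 / (1000 × 9.81) = 32.11 m.
Velocity heads: v₁²/2g = 0.85²/19.62 = 0.037 m; v₂²/2g = 1.67²/19.62 = 0.142 m.
Total head H = z₁ + ψ₁ + v₁²/2g = 277.34 + 32.11 + 0.037 = 309.49 m.
ψ₂ = H − z₂ − v₂²/2g = 309.49 − 264.47 − 0.142 = 44.88 m.
P₂ = ρgψ₂ = 1000 × 9.81 × 44.88 ≈ 440 kPa.

P₂ ≈ 440 kPa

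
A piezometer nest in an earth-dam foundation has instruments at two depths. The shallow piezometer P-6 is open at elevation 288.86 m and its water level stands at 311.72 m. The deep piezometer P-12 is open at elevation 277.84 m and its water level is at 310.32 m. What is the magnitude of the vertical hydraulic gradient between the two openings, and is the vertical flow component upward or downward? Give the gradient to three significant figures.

|i_v| ≈ 0.127; vertical flow is downward

Total head at P-6: h = 311.72 m (water level in the standpipe).
Total head at P-12: h = 310.32 m.
Δh = h(P-6) − h(P-12) = 311.72 − 310.32 = 1.40 m.
Vertical separation Δz = 288.86 − 277.84 = 11.02 m.
|i_v| = |Δh| / Δz = 1.40 / 11.02 = 0.127.
Head is higher in the shallow piezometer, so vertical flow is downward (recharge condition).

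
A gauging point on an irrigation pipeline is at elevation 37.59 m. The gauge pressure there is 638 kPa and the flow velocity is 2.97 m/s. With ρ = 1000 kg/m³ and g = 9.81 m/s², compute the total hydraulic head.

h ≈ 103.08 m

Pressure head ψ = P/(ρg) = 638×1000 / (1000 × 9.81) = 65.04 m.
Velocity head = v²/(2g) = 2.97² / (2 × 9.81) = 0.450 m.
h = z + ψ + v²/(2g) = 37.59 + 65.04 + 0.450 = 103.08 m.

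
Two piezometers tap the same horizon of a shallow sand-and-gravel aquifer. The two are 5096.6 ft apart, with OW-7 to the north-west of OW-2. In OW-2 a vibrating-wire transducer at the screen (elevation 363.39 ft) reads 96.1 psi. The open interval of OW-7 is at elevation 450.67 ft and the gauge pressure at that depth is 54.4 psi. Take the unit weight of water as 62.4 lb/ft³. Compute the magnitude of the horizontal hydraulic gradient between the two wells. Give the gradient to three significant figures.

i ≈ 0.00176

Pressure head at OW-2: ψ = 144·P/γ = 144 × 96.1 / 62.4 = 221.77 ft.
Total head at OW-2: h = z + ψ = 363.39 + 221.77 = 585.16 ft.
Pressure head at OW-7: ψ = 144·P/γ = 144 × 54.4 / 62.4 = 125.54 ft.
Total head at OW-7: h = z + ψ = 450.67 + 125.54 = 576.21 ft.
Head difference: h(OW-2) − h(OW-7) = 585.16 − 576.21 = 8.95 ft.
Hydraulic gradient: i = |Δh| / L = 8.95 / 5096.6 = 0.00176.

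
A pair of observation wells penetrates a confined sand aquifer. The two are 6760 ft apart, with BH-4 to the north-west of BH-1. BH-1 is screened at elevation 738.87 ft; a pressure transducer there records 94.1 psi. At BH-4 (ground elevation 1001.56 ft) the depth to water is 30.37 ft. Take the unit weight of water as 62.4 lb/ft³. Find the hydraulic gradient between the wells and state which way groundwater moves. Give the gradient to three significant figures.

Pressure head at BH-1: ψ = 144·P/γ = 144 × 94.1 / 62.4 = 217.15 ft.
Total head at BH-1: h = z + ψ = 738.87 + 217.15 = 956.02 ft.
Total head at BH-4: h = 1001.56 − 30.37 = 971.19 ft.
Head difference: h(BH-1) − h(BH-4) = 956.02 − 971.19 = -15.17 ft.
Hydraulic gradient: i = |Δh| / L = 15.17 / 6760 = 0.00224.
Flow is from higher to lower head: from BH-4 toward BH-1, i.e. toward the south-east.

i ≈ 0.00224; groundwater flows toward the south-east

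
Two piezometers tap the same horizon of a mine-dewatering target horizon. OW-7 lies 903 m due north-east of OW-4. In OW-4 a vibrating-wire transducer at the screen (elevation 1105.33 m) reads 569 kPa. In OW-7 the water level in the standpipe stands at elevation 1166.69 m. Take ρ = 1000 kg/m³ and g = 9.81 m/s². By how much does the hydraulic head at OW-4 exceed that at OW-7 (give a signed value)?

Pressure head at OW-4: ψ = P/(ρg) = 569×1000 / (1000 × 9.81) = 58.00 m.
Total head at OW-4: h = z + ψ = 1105.33 + 58.00 = 1163.33 m.
Total head at OW-7: h = 1166.69 m (water level in the piezometer is the total head).
Head difference: h(OW-4) − h(OW-7) = 1163.33 − 1166.69 = -3.36 m.

Δh ≈ -3.36 m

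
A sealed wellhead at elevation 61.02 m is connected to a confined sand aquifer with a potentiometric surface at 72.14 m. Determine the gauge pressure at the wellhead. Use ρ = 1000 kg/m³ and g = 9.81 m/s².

P ≈ 109 kPa

Head above the cap: Δh = 72.14 − 61.02 = 11.12 m.
P = ρgΔh = 1000 × 9.81 × 11.12 = 109087 Pa ≈ 109 kPa.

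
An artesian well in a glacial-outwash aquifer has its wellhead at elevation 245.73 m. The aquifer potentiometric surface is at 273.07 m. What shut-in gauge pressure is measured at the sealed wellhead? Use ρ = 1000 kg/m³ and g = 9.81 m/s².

P ≈ 268 kPa

Head above the cap: Δh = 273.07 − 245.73 = 27.34 m.
P = ρgΔh = 1000 × 9.81 × 27.34 = 268205 Pa ≈ 268 kPa.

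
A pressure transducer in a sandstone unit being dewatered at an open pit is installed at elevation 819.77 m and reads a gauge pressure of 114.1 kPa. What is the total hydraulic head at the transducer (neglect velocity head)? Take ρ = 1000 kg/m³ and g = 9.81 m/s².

ψ = P/(ρg) = 114.1×1000 / (1000 × 9.81) = 11.63 m.
h = z + ψ = 819.77 + 11.63 = 831.40 m.

h ≈ 831.40 m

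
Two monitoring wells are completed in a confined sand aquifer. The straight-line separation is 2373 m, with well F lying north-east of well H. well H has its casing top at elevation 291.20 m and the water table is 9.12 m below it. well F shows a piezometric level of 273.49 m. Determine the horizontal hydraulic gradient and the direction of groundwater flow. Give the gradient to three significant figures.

i ≈ 0.00362; groundwater flows toward the north-east

Total head at well H: h = 291.20 − 9.12 = 282.08 m.
Total head at well F: h = 273.49 m (water level in the piezometer is the total head).
Head difference: h(well H) − h(well F) = 282.08 − 273.49 = 8.59 m.
Hydraulic gradient: i = |Δh| / L = 8.59 / 2373 = 0.00362.
Flow is from higher to lower head: from well H toward well F, i.e. toward the north-east.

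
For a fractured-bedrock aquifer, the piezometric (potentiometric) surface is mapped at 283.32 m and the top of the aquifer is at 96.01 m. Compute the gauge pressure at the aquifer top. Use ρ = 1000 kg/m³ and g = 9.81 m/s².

P ≈ 1840 kPa

Pressure head at the aquifer top: ψ = h − z = 283.32 − 96.01 = 187.31 m.
P = ρgψ = 1000 × 9.81 × 187.31 = 1837511 Pa ≈ 1840 kPa.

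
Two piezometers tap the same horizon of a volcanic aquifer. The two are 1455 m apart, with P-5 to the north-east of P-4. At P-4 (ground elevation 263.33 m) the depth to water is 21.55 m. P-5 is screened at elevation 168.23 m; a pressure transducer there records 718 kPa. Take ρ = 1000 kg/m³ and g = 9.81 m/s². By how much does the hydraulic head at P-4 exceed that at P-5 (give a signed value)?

Total head at P-4: h = 263.33 − 21.55 = 241.78 m.
Pressure head at P-5: ψ = P/(ρg) = 718×1000 / (1000 × 9.81) = 73.19 m.
Total head at P-5: h = z + ψ = 168.23 + 73.19 = 241.42 m.
Head difference: h(P-4) − h(P-5) = 241.78 − 241.42 = 0.36 m.

Δh ≈ 0.36 m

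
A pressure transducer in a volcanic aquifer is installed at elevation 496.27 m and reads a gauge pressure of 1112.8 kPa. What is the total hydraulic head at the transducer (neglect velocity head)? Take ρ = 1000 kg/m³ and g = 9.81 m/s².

h ≈ 609.71 m

ψ = P/(ρg) = 1112.8×1000 / (1000 × 9.81) = 113.44 m.
h = z + ψ = 496.27 + 113.44 = 609.71 m.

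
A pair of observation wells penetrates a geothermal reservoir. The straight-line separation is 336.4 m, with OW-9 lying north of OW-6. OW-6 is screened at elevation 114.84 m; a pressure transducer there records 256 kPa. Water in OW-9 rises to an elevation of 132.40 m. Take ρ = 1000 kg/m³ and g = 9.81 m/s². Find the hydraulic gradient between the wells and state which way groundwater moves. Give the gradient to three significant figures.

Pressure head at OW-6: ψ = P/(ρg) = 256×1000 / (1000 × 9.81) = 26.10 m.
Total head at OW-6: h = z + ψ = 114.84 + 26.10 = 140.94 m.
Total head at OW-9: h = 132.40 m (water level in the piezometer is the total head).
Head difference: h(OW-6) − h(OW-9) = 140.94 − 132.40 = 8.54 m.
Hydraulic gradient: i = |Δh| / L = 8.54 / 336.4 = 0.0254.
Flow is from higher to lower head: from OW-6 toward OW-9, i.e. toward the north.

i ≈ 0.0254; groundwater flows toward the north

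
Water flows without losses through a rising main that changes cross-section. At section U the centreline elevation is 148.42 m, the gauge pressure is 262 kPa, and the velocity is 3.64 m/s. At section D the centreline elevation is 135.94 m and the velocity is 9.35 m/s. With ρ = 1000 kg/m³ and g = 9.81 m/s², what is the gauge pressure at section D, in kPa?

Pressure head at U: ψ₁ = P₁/(ρg) = 262×1000 / (1000 × 9.81) = 26.71 m.
Velocity heads: v₁²/2g = 3.64²/19.62 = 0.675 m; v₂²/2g = 9.35²/19.62 = 4.456 m.
Total head H = z₁ + ψ₁ + v₁²/2g = 148.42 + 26.71 + 0.675 = 175.81 m.
ψ₂ = H − z₂ − v₂²/2g = 175.81 − 135.94 − 4.456 = 35.41 m.
P₂ = ρgψ₂ = 1000 × 9.81 × 35.41 ≈ 347 kPa.

P₂ ≈ 347 kPa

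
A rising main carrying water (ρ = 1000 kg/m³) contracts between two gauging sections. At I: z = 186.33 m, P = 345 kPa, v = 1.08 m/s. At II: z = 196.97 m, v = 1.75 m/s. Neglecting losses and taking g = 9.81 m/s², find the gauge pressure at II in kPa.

P₂ ≈ 240 kPa

Pressure head at I: ψ₁ = P₁/(ρg) = 345×1000 / (1000 × 9.81) = 35.17 m.
Velocity heads: v₁²/2g = 1.08²/19.62 = 0.059 m; v₂²/2g = 1.75²/19.62 = 0.156 m.
Total head H = z₁ + ψ₁ + v₁²/2g = 186.33 + 35.17 + 0.059 = 221.56 m.
ψ₂ = H − z₂ − v₂²/2g = 221.56 − 196.97 − 0.156 = 24.43 m.
P₂ = ρgψ₂ = 1000 × 9.81 × 24.43 ≈ 240 kPa.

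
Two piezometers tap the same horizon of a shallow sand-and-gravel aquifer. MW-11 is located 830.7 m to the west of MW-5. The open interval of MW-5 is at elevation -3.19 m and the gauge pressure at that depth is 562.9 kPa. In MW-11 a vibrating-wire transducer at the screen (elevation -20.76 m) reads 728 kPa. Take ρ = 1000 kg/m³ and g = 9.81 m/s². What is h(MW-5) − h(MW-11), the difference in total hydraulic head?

Pressure head at MW-5: ψ = P/(ρg) = 562.9×1000 / (1000 × 9.81) = 57.38 m.
Total head at MW-5: h = z + ψ = -3.19 + 57.38 = 54.19 m.
Pressure head at MW-11: ψ = P/(ρg) = 728×1000 / (1000 × 9.81) = 74.21 m.
Total head at MW-11: h = z + ψ = -20.76 + 74.21 = 53.45 m.
Head difference: h(MW-5) − h(MW-11) = 54.19 − 53.45 = 0.74 m.

Δh ≈ 0.74 m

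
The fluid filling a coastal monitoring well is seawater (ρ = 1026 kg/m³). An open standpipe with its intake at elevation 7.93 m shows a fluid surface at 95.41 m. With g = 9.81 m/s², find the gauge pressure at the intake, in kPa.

Pressure head ψ = h − z = 95.41 − 7.93 = 87.48 m.
P = ρgψ = 1026 × 9.81 × 87.48 = 880491 Pa ≈ 880 kPa.

P ≈ 880 kPa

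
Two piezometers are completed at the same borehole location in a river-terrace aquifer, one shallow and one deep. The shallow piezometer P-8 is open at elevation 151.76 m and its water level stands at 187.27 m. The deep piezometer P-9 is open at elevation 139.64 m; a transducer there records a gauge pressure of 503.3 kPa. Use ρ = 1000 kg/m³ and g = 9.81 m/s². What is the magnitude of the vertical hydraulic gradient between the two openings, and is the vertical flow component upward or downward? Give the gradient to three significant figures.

Total head at P-8: h = 187.27 m (water level in the standpipe).
Pressure head at P-9: ψ = P/(ρg) = 503.3×1000 / (1000 × 9.81) = 51.30 m.
Total head at P-9: h = z + ψ = 139.64 + 51.30 = 190.94 m.
Δh = h(P-8) − h(P-9) = 187.27 − 190.94 = -3.67 m.
Vertical separation Δz = 151.76 − 139.64 = 12.12 m.
|i_v| = |Δh| / Δz = 3.67 / 12.12 = 0.303.
Head is higher in the deep piezometer, so vertical flow is upward (discharge condition).

|i_v| ≈ 0.303; vertical flow is upward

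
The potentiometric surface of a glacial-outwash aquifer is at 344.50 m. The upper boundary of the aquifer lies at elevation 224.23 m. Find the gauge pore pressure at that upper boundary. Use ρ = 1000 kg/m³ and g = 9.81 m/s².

P ≈ 1180 kPa

Pressure head at the aquifer top: ψ = h − z = 344.50 − 224.23 = 120.27 m.
P = ρgψ = 1000 × 9.81 × 120.27 = 1179849 Pa ≈ 1180 kPa.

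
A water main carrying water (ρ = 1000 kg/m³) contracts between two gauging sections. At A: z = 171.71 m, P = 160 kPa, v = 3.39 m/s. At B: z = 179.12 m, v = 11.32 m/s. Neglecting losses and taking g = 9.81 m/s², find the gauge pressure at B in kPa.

P₂ ≈ 29.0 kPa

Pressure head at A: ψ₁ = P₁/(ρg) = 160×1000 / (1000 × 9.81) = 16.31 m.
Velocity heads: v₁²/2g = 3.39²/19.62 = 0.586 m; v₂²/2g = 11.32²/19.62 = 6.531 m.
Total head H = z₁ + ψ₁ + v₁²/2g = 171.71 + 16.31 + 0.586 = 188.61 m.
ψ₂ = H − z₂ − v₂²/2g = 188.61 − 179.12 − 6.531 = 2.96 m.
P₂ = ρgψ₂ = 1000 × 9.81 × 2.96 ≈ 29.0 kPa.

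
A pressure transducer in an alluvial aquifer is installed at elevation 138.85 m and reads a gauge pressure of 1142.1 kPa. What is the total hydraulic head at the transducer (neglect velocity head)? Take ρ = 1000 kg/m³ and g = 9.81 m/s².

ψ = P/(ρg) = 1142.1×1000 / (1000 × 9.81) = 116.42 m.
h = z + ψ = 138.85 + 116.42 = 255.27 m.

h ≈ 255.27 m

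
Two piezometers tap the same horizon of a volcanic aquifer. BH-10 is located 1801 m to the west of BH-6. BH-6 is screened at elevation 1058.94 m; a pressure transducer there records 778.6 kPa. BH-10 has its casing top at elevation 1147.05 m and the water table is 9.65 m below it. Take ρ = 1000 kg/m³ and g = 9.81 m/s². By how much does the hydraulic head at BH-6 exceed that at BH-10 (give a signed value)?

Δh ≈ 0.91 m

Pressure head at BH-6: ψ = P/(ρg) = 778.6×1000 / (1000 × 9.81) = 79.37 m.
Total head at BH-6: h = z + ψ = 1058.94 + 79.37 = 1138.31 m.
Total head at BH-10: h = 1147.05 − 9.65 = 1137.40 m.
Head difference: h(BH-6) − h(BH-10) = 1138.31 − 1137.40 = 0.91 m.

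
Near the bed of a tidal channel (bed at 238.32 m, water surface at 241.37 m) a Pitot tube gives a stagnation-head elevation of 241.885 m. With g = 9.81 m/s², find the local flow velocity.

Near the bed, under hydrostatic conditions, the piezometric head (z + ψ) equals the free-surface elevation, 241.37 m.
Velocity head = total − piezometric = 241.885 − 241.37 = 0.515 m.
v = √(2g·h_v) = √(2 × 9.81 × 0.515) = 3.18 m/s.

v ≈ 3.18 m/s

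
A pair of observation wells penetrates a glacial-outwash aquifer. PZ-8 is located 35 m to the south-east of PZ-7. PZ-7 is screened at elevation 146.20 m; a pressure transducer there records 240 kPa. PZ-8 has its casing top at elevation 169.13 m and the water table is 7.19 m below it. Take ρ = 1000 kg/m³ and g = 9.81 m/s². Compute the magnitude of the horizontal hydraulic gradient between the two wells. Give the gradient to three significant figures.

i ≈ 0.249

Pressure head at PZ-7: ψ = P/(ρg) = 240×1000 / (1000 × 9.81) = 24.46 m.
Total head at PZ-7: h = z + ψ = 146.20 + 24.46 = 170.66 m.
Total head at PZ-8: h = 169.13 − 7.19 = 161.94 m.
Head difference: h(PZ-7) − h(PZ-8) = 170.66 − 161.94 = 8.72 m.
Hydraulic gradient: i = |Δh| / L = 8.72 / 35 = 0.249.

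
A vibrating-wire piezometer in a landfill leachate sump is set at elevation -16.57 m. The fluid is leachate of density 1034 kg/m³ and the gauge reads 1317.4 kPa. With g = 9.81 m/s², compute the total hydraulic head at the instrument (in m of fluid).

ψ = P/(ρg) = 1317.4×1000 / (1034 × 9.81) = 129.88 m.
h = z + ψ = -16.57 + 129.88 = 113.31 m.

h ≈ 113.31 m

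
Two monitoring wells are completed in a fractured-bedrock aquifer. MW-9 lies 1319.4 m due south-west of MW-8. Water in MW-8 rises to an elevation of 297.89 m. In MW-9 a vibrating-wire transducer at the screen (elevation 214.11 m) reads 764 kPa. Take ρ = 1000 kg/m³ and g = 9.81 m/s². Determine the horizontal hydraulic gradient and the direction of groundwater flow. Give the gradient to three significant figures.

Total head at MW-8: h = 297.89 m (water level in the piezometer is the total head).
Pressure head at MW-9: ψ = P/(ρg) = 764×1000 / (1000 × 9.81) = 77.88 m.
Total head at MW-9: h = z + ψ = 214.11 + 77.88 = 291.99 m.
Head difference: h(MW-8) − h(MW-9) = 297.89 − 291.99 = 5.90 m.
Hydraulic gradient: i = |Δh| / L = 5.90 / 1319.4 = 0.00447.
Flow is from higher to lower head: from MW-8 toward MW-9, i.e. toward the south-west.

i ≈ 0.00447; groundwater flows toward the south-west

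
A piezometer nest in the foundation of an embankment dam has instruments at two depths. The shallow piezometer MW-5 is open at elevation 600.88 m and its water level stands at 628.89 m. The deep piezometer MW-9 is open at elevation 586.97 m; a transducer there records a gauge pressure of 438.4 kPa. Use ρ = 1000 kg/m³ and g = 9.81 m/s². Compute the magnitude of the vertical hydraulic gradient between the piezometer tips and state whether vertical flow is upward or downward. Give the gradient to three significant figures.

|i_v| ≈ 0.199; vertical flow is upward

Total head at MW-5: h = 628.89 m (water level in the standpipe).
Pressure head at MW-9: ψ = P/(ρg) = 438.4×1000 / (1000 × 9.81) = 44.69 m.
Total head at MW-9: h = z + ψ = 586.97 + 44.69 = 631.66 m.
Δh = h(MW-5) − h(MW-9) = 628.89 − 631.66 = -2.77 m.
Vertical separation Δz = 600.88 − 586.97 = 13.91 m.
|i_v| = |Δh| / Δz = 2.77 / 13.91 = 0.199.
Head is higher in the deep piezometer, so vertical flow is upward (discharge condition).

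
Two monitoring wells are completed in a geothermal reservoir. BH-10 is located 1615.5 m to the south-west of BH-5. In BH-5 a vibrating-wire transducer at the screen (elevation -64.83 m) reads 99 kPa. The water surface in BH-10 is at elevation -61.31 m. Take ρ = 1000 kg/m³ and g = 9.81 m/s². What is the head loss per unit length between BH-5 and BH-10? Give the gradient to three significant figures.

i ≈ 0.00407 m/m

Pressure head at BH-5: ψ = P/(ρg) = 99×1000 / (1000 × 9.81) = 10.09 m.
Total head at BH-5: h = z + ψ = -64.83 + 10.09 = -54.74 m.
Total head at BH-10: h = -61.31 m (water level in the piezometer is the total head).
Head difference: h(BH-5) − h(BH-10) = -54.74 − (-61.31) = 6.57 m.
Hydraulic gradient: i = |Δh| / L = 6.57 / 1615.5 = 0.00407.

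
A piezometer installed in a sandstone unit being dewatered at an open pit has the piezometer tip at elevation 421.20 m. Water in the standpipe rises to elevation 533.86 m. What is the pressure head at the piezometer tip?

ψ ≈ 112.66 m

Total head h = 533.86 m (the water-surface elevation in the piezometer).
Pressure head ψ = h − z = 533.86 − 421.20 = 112.66 m.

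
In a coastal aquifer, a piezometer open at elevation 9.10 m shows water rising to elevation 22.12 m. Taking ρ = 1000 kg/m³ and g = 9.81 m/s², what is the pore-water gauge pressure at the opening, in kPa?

P ≈ 128 kPa

Pressure head ψ = h − z = 22.12 − 9.10 = 13.02 m.
P = ρgψ = 1000 × 9.81 × 13.02 = 127726 Pa ≈ 128 kPa.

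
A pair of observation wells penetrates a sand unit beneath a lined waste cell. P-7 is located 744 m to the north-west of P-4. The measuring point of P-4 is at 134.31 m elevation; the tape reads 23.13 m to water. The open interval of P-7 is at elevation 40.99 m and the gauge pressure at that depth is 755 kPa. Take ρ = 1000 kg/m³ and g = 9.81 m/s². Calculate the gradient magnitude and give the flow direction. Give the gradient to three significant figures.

Total head at P-4: h = 134.31 − 23.13 = 111.18 m.
Pressure head at P-7: ψ = P/(ρg) = 755×1000 / (1000 × 9.81) = 76.96 m.
Total head at P-7: h = z + ψ = 40.99 + 76.96 = 117.95 m.
Head difference: h(P-4) − h(P-7) = 111.18 − 117.95 = -6.77 m.
Hydraulic gradient: i = |Δh| / L = 6.77 / 744 = 0.00910.
Flow is from higher to lower head: from P-7 toward P-4, i.e. toward the south-east.

i ≈ 0.00910; groundwater flows toward the south-east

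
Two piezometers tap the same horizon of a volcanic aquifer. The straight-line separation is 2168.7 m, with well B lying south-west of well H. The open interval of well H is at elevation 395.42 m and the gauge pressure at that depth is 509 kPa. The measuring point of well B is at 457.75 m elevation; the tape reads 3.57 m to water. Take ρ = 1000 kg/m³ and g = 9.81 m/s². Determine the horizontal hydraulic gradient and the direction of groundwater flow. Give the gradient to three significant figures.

Pressure head at well H: ψ = P/(ρg) = 509×1000 / (1000 × 9.81) = 51.89 m.
Total head at well H: h = z + ψ = 395.42 + 51.89 = 447.31 m.
Total head at well B: h = 457.75 − 3.57 = 454.18 m.
Head difference: h(well H) − h(well B) = 447.31 − 454.18 = -6.87 m.
Hydraulic gradient: i = |Δh| / L = 6.87 / 2168.7 = 0.00317.
Flow is from higher to lower head: from well B toward well H, i.e. toward the north-east.

i ≈ 0.00317; groundwater flows toward the north-east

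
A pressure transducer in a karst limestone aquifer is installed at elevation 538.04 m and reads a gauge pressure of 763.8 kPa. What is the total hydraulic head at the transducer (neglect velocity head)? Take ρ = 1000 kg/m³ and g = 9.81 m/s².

h ≈ 615.90 m

ψ = P/(ρg) = 763.8×1000 / (1000 × 9.81) = 77.86 m.
h = z + ψ = 538.04 + 77.86 = 615.90 m.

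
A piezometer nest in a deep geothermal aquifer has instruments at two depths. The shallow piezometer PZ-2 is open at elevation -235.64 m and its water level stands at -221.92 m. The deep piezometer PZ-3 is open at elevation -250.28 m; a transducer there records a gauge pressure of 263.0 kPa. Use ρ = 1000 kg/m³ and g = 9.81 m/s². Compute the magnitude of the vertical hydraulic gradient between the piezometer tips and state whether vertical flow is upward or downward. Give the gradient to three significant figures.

Total head at PZ-2: h = -221.92 m (water level in the standpipe).
Pressure head at PZ-3: ψ = P/(ρg) = 263.0×1000 / (1000 × 9.81) = 26.81 m.
Total head at PZ-3: h = z + ψ = -250.28 + 26.81 = -223.47 m.
Δh = h(PZ-2) − h(PZ-3) = -221.92 − (-223.47) = 1.55 m.
Vertical separation Δz = -235.64 − (-250.28) = 14.64 m.
|i_v| = |Δh| / Δz = 1.55 / 14.64 = 0.106.
Head is higher in the shallow piezometer, so vertical flow is downward (recharge condition).

|i_v| ≈ 0.106; vertical flow is downward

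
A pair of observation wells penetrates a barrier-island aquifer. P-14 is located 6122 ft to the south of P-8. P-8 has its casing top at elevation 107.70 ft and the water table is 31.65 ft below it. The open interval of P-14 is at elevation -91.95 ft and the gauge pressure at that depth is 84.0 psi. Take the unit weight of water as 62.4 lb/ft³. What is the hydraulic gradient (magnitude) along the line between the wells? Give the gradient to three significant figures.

Total head at P-8: h = 107.70 − 31.65 = 76.05 ft.
Pressure head at P-14: ψ = 144·P/γ = 144 × 84.0 / 62.4 = 193.85 ft.
Total head at P-14: h = z + ψ = -91.95 + 193.85 = 101.90 ft.
Head difference: h(P-8) − h(P-14) = 76.05 − 101.90 = -25.85 ft.
Hydraulic gradient: i = |Δh| / L = 25.85 / 6122 = 0.00422.

i ≈ 0.00422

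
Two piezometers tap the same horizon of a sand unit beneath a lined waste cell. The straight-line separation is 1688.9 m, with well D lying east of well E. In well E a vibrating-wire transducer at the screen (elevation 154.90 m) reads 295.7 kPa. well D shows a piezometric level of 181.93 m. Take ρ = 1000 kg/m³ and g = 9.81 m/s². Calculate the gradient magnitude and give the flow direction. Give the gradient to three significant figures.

Pressure head at well E: ψ = P/(ρg) = 295.7×1000 / (1000 × 9.81) = 30.14 m.
Total head at well E: h = z + ψ = 154.90 + 30.14 = 185.04 m.
Total head at well D: h = 181.93 m (water level in the piezometer is the total head).
Head difference: h(well E) − h(well D) = 185.04 − 181.93 = 3.11 m.
Hydraulic gradient: i = |Δh| / L = 3.11 / 1688.9 = 0.00184.
Flow is from higher to lower head: from well E toward well D, i.e. toward the east.

i ≈ 0.00184; groundwater flows toward the east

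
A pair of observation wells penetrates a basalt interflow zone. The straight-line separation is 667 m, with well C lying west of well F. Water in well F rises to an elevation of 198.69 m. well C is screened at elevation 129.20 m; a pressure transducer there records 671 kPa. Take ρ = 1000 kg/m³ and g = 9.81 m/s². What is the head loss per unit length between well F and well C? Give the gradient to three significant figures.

Total head at well F: h = 198.69 m (water level in the piezometer is the total head).
Pressure head at well C: ψ = P/(ρg) = 671×1000 / (1000 × 9.81) = 68.40 m.
Total head at well C: h = z + ψ = 129.20 + 68.40 = 197.60 m.
Head difference: h(well F) − h(well C) = 198.69 − 197.60 = 1.09 m.
Hydraulic gradient: i = |Δh| / L = 1.09 / 667 = 0.00163.

i ≈ 0.00163 m/m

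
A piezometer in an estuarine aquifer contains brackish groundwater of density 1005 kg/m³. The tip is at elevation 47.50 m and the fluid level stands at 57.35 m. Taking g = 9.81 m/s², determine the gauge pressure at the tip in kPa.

P ≈ 97.1 kPa

Pressure head ψ = h − z = 57.35 − 47.50 = 9.85 m.
P = ρgψ = 1005 × 9.81 × 9.85 = 97112 Pa ≈ 97.1 kPa.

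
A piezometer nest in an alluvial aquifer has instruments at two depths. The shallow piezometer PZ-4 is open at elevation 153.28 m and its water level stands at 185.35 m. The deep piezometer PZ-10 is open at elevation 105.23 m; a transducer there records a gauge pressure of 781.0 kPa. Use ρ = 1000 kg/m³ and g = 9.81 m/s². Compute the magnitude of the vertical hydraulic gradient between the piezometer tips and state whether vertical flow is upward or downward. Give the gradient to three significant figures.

|i_v| ≈ 0.0106; vertical flow is downward

Total head at PZ-4: h = 185.35 m (water level in the standpipe).
Pressure head at PZ-10: ψ = P/(ρg) = 781.0×1000 / (1000 × 9.81) = 79.61 m.
Total head at PZ-10: h = z + ψ = 105.23 + 79.61 = 184.84 m.
Δh = h(PZ-4) − h(PZ-10) = 185.35 − 184.84 = 0.51 m.
Vertical separation Δz = 153.28 − 105.23 = 48.05 m.
|i_v| = |Δh| / Δz = 0.51 / 48.05 = 0.0106.
Head is higher in the shallow piezometer, so vertical flow is downward (recharge condition).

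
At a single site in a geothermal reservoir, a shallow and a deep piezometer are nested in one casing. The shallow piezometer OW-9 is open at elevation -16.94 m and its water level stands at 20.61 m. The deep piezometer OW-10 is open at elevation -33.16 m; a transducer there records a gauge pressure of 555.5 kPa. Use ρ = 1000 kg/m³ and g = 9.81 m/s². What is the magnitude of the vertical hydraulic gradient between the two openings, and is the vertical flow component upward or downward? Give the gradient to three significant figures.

Total head at OW-9: h = 20.61 m (water level in the standpipe).
Pressure head at OW-10: ψ = P/(ρg) = 555.5×1000 / (1000 × 9.81) = 56.63 m.
Total head at OW-10: h = z + ψ = -33.16 + 56.63 = 23.47 m.
Δh = h(OW-9) − h(OW-10) = 20.61 − 23.47 = -2.86 m.
Vertical separation Δz = -16.94 − (-33.16) = 16.22 m.
|i_v| = |Δh| / Δz = 2.86 / 16.22 = 0.176.
Head is higher in the deep piezometer, so vertical flow is upward (discharge condition).

|i_v| ≈ 0.176; vertical flow is upward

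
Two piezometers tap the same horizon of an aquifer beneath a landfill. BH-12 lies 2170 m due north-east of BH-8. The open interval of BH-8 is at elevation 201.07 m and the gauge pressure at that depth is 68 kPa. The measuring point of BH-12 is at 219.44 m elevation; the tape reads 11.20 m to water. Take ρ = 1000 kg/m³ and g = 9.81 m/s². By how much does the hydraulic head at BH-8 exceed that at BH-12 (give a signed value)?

Δh ≈ -0.24 m

Pressure head at BH-8: ψ = P/(ρg) = 68×1000 / (1000 × 9.81) = 6.93 m.
Total head at BH-8: h = z + ψ = 201.07 + 6.93 = 208.00 m.
Total head at BH-12: h = 219.44 − 11.20 = 208.24 m.
Head difference: h(BH-8) − h(BH-12) = 208.00 − 208.24 = -0.24 m.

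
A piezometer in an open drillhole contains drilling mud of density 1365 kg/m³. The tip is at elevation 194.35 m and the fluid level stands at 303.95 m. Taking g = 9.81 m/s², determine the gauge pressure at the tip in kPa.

P ≈ 1470 kPa

Pressure head ψ = h − z = 303.95 − 194.35 = 109.60 m.
P = ρgψ = 1365 × 9.81 × 109.60 = 1467615 Pa ≈ 1470 kPa.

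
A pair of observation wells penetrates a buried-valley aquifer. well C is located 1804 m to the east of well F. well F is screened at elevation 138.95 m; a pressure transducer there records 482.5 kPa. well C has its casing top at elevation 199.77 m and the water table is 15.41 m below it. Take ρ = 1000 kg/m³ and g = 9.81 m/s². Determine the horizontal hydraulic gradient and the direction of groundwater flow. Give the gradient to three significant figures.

i ≈ 0.00209; groundwater flows toward the east

Pressure head at well F: ψ = P/(ρg) = 482.5×1000 / (1000 × 9.81) = 49.18 m.
Total head at well F: h = z + ψ = 138.95 + 49.18 = 188.13 m.
Total head at well C: h = 199.77 − 15.41 = 184.36 m.
Head difference: h(well F) − h(well C) = 188.13 − 184.36 = 3.77 m.
Hydraulic gradient: i = |Δh| / L = 3.77 / 1804 = 0.00209.
Flow is from higher to lower head: from well F toward well C, i.e. toward the east.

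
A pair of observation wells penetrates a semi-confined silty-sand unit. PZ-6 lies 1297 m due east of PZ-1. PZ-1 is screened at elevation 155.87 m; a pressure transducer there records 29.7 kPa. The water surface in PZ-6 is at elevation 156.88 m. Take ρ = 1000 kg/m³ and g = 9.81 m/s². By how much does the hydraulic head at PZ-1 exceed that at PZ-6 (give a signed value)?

Δh ≈ 2.02 m

Pressure head at PZ-1: ψ = P/(ρg) = 29.7×1000 / (1000 × 9.81) = 3.03 m.
Total head at PZ-1: h = z + ψ = 155.87 + 3.03 = 158.90 m.
Total head at PZ-6: h = 156.88 m (water level in the piezometer is the total head).
Head difference: h(PZ-1) − h(PZ-6) = 158.90 − 156.88 = 2.02 m.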